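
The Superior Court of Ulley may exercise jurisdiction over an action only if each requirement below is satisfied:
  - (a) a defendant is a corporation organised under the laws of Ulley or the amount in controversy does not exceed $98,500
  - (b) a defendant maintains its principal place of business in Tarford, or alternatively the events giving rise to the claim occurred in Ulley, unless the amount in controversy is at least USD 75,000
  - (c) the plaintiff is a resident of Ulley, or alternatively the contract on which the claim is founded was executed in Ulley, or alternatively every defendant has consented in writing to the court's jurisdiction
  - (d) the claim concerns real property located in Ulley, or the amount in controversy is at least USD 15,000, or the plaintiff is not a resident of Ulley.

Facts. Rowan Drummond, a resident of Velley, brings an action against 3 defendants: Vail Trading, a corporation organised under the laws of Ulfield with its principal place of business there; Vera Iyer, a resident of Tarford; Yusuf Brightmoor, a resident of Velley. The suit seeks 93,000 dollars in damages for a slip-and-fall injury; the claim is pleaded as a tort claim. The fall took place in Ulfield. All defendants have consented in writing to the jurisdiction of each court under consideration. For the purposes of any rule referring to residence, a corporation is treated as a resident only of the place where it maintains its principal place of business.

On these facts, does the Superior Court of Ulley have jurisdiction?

Yes

The Superior Court of Ulley:
  (a) The amount in controversy is $93,000, within the 98,500 dollars ceiling — that alternative is enough. Condition met.
  (b) The corporate defendant(s) have their principal place of business in Ulfield, not Tarford; the operative events occurred in Ulfield, not Ulley — none of the alternatives is met. But the amount in controversy is USD 93,000, which meets the 75,000 dollars floor, and the 'unless' clause therefore excuses the requirement. Met.
  (c) Every defendant has filed written consent, so this disjunct is met. Met.
  (d) The amount in controversy is 93,000 dollars, which meets the $15,000 floor — that alternative is enough. Condition met.
  → The court has jurisdiction.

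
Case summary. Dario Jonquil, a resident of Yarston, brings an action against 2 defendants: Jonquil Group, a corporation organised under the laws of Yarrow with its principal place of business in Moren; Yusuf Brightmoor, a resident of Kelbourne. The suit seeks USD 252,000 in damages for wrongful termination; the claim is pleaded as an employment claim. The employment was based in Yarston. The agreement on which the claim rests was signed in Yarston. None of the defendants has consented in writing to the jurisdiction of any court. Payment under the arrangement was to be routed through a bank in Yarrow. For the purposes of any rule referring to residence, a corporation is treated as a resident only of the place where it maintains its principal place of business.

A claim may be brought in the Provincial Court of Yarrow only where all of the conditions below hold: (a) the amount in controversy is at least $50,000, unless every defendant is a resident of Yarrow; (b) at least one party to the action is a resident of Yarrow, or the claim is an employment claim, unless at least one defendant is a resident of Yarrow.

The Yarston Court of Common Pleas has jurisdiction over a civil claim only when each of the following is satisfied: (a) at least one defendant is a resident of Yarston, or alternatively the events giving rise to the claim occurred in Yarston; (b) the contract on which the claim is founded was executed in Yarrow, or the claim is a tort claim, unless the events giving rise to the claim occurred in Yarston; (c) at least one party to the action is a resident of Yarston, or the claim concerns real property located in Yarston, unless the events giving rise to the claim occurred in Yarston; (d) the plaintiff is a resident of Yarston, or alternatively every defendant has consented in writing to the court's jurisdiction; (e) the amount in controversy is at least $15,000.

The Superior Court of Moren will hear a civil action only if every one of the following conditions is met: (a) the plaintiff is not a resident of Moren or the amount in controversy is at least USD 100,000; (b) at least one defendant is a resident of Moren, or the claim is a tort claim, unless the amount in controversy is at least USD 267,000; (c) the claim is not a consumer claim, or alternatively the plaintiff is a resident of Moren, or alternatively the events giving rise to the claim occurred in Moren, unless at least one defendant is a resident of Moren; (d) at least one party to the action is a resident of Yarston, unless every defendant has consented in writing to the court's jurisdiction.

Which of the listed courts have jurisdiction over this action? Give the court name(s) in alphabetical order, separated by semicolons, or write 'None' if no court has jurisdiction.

The Provincial Court of Yarrow:
  (a) The amount in controversy is USD 252,000, which meets the USD 50,000 floor. Satisfied.
  (b) The claim is an employment claim — that alternative is enough. Condition met.
  → All conditions met; jurisdiction exists.
The Yarston Court of Common Pleas:
  (a) The operative events occurred in Yarston, so this disjunct is met. Satisfied.
  (b) The contract was executed in Yarston, not Yarrow; the claim is an employment claim, not a tort claim — none of the alternatives is met. However, the operative events occurred in Yarston, so the 'unless' proviso supplies this condition. Met.
  (c) Dario Jonquil resides in Yarston — that alternative is enough. Satisfied.
  (d) The plaintiff resides in Yarston, so one alternative holds. Satisfied.
  (e) The amount in controversy is USD 252,000, which meets the 15,000 dollars floor. Met.
  → Every requirement is satisfied — jurisdiction.
The Superior Court of Moren:
  (a) The plaintiff resides in Yarston, which is not Moren, so this disjunct is met. Satisfied.
  (b) Jonquil Group resides in Moren, so one alternative holds. Met.
  (c) The claim is an employment claim, not a consumer claim — that alternative is enough. Satisfied.
  (d) Dario Jonquil resides in Yarston. Condition met.
  → Jurisdiction lies.

the Provincial Court of Yarrow; the Superior Court of Moren; the Yarston Court of Common Pleas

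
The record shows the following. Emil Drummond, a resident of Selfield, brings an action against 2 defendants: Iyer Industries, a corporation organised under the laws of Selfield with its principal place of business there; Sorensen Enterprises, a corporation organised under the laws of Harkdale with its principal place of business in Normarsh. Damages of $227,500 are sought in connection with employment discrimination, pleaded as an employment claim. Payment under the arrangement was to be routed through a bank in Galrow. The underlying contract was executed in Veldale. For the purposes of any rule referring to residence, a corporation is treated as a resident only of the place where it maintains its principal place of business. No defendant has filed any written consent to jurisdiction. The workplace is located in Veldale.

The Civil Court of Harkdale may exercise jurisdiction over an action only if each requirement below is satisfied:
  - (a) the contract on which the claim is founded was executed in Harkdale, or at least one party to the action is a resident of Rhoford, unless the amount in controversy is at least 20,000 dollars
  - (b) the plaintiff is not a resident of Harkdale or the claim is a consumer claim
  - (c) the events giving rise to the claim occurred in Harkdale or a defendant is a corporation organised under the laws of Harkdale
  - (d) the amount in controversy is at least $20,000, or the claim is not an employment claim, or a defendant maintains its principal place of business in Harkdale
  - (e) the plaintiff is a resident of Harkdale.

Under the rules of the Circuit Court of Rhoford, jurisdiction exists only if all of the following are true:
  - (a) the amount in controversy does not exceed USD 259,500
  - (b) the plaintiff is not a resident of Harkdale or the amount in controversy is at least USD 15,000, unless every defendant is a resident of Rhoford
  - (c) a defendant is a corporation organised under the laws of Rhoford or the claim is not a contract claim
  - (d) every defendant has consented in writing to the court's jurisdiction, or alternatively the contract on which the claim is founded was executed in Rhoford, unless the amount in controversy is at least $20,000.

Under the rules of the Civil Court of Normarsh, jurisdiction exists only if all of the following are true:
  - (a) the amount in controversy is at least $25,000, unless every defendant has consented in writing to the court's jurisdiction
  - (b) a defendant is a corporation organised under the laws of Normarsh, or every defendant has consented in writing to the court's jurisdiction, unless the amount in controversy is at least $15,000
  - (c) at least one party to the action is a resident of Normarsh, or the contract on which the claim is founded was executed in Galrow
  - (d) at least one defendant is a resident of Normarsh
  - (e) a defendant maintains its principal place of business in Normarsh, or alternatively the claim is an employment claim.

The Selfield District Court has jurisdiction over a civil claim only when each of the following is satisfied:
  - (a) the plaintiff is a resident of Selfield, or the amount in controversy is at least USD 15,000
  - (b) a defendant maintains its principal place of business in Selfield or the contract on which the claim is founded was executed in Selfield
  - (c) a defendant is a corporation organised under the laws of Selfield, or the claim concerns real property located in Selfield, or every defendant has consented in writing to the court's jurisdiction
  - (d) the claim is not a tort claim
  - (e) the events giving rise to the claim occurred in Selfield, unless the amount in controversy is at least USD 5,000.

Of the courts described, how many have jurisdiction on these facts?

3

The Civil Court of Harkdale:
  (a) The contract was executed in Veldale, not Harkdale; no party resides in Rhoford — none of the alternatives is met. The proviso rescues it, though: the amount in controversy is $227,500, which meets the USD 20,000 floor. Satisfied.
  (b) The plaintiff resides in Selfield, which is not Harkdale, so this disjunct is met. Met.
  (c) Sorensen Enterprises is organised under the laws of Harkdale, so one alternative holds. Satisfied.
  (d) The amount in controversy is USD 227,500, which meets the USD 20,000 floor, which satisfies one of the alternatives. Condition met.
  (e) The plaintiff resides in Selfield, not Harkdale. Not satisfied.
  → The court lacks jurisdiction.
The Circuit Court of Rhoford:
  (a) The amount in controversy is 227,500 dollars, within the 259,500 dollars ceiling. Met.
  (b) The plaintiff resides in Selfield, which is not Harkdale, so one alternative holds. Condition met.
  (c) The claim is an employment claim, not a contract claim — that alternative is enough. Condition met.
  (d) No such written consent has been filed; the contract was executed in Veldale, not Rhoford — every alternative fails. But the amount in controversy is $227,500, which meets the 20,000 dollars floor, and the 'unless' clause therefore excuses the requirement. Met.
  → Jurisdiction lies.
The Civil Court of Normarsh:
  (a) The amount in controversy is USD 227,500, which meets the 25,000 dollars floor. Met.
  (b) The corporate defendant(s) are organised in Harkdale, Selfield, not Normarsh; no such written consent has been filed — every alternative fails. However, the amount in controversy is USD 227,500, which meets the 15,000 dollars floor, so the 'unless' proviso supplies this condition. Condition met.
  (c) Sorensen Enterprises resides in Normarsh, so one alternative holds. Condition met.
  (d) Sorensen Enterprises resides in Normarsh. Met.
  (e) Sorensen Enterprises has its principal place of business in Normarsh, so this disjunct is met. Satisfied.
  → All conditions met; jurisdiction exists.
The Selfield District Court:
  (a) The plaintiff resides in Selfield, so this disjunct is met. Met.
  (b) Iyer Industries has its principal place of business in Selfield, which satisfies one of the alternatives. Condition met.
  (c) Iyer Industries is organised under the laws of Selfield, so this disjunct is met. Condition met.
  (d) The claim is an employment claim, not a tort claim. Satisfied.
  (e) The operative events occurred in Veldale, not Selfield. But the amount in controversy is 227,500 dollars, which meets the 5,000 dollars floor, and the 'unless' clause therefore excuses the requirement. Met.
  → The court has jurisdiction.
Courts with jurisdiction: the Circuit Court of Rhoford, the Civil Court of Normarsh, the Selfield District Court — 3 in total.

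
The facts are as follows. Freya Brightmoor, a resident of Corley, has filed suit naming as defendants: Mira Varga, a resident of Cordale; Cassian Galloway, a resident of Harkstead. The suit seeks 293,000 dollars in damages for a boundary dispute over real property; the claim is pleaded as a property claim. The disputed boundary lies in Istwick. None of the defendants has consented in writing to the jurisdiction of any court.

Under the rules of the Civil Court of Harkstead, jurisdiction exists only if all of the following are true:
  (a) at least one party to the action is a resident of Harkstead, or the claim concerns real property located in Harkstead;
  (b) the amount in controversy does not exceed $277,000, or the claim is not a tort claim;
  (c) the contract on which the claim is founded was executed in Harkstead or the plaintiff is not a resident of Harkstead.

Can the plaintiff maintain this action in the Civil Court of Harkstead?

Yes

The Civil Court of Harkstead:
  (a) Cassian Galloway resides in Harkstead — that alternative is enough. Condition met.
  (b) The claim is a property claim, not a tort claim, which satisfies one of the alternatives. Condition met.
  (c) The plaintiff resides in Corley, which is not Harkstead, so this disjunct is met. Met.
  → All conditions met; jurisdiction exists.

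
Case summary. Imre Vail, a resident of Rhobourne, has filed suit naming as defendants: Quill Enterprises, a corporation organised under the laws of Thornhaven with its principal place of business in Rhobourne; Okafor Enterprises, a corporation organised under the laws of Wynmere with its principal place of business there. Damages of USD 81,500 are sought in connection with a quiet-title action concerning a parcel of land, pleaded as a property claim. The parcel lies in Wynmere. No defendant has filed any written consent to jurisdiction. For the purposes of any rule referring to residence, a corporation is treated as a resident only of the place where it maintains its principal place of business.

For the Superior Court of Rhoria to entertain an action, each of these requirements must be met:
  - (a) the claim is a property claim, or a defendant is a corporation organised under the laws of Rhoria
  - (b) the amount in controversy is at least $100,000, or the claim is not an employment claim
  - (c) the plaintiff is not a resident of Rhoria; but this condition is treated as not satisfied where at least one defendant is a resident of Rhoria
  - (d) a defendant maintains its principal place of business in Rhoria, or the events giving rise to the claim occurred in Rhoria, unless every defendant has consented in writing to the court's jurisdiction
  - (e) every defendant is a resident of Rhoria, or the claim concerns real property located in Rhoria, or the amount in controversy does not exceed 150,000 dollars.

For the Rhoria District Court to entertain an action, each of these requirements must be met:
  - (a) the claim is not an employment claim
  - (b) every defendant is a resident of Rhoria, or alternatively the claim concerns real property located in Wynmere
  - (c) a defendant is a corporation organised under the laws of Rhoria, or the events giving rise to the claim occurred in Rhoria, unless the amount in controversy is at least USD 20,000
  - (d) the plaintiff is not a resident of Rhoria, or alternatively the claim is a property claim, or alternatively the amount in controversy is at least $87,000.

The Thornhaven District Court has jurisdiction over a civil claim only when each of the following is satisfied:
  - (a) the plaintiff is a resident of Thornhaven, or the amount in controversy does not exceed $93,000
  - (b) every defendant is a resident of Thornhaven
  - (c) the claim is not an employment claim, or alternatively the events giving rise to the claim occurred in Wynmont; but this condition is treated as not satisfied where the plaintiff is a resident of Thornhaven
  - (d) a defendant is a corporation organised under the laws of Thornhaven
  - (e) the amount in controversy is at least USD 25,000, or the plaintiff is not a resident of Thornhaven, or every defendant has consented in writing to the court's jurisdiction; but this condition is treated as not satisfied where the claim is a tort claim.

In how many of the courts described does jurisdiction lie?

1

The Superior Court of Rhoria:
  (a) The claim is a property claim, which satisfies one of the alternatives. Met.
  (b) The claim is a property claim, not an employment claim, which satisfies one of the alternatives. Satisfied.
  (c) The plaintiff resides in Rhobourne, which is not Rhoria. The carve-out does not apply: no defendant resides in Rhoria (they reside in Rhobourne, Wynmere). Condition met.
  (d) The corporate defendant(s) have their principal place of business in Rhobourne, Wynmere, not Rhoria; the operative events occurred in Wynmere, not Rhoria — no alternative holds. And no such written consent has been filed, so the proviso does not save it. Fails.
  (e) The amount in controversy is 81,500 dollars, within the USD 150,000 ceiling — that alternative is enough. Met.
  → Not every requirement is met — no jurisdiction.
The Rhoria District Court:
  (a) The claim is a property claim, not an employment claim. Satisfied.
  (b) The property lies in Wynmere, so this disjunct is met. Condition met.
  (c) The corporate defendant(s) are organised in Thornhaven, Wynmere, not Rhoria; the operative events occurred in Wynmere, not Rhoria — no alternative holds. But the amount in controversy is 81,500 dollars, which meets the 20,000 dollars floor, and the 'unless' clause therefore excuses the requirement. Satisfied.
  (d) The plaintiff resides in Rhobourne, which is not Rhoria, which satisfies one of the alternatives. Condition met.
  → Every requirement is satisfied — jurisdiction.
The Thornhaven District Court:
  (a) The amount in controversy is USD 81,500, within the USD 93,000 ceiling, so one alternative holds. Condition met.
  (b) The defendants reside as follows — Quill Enterprises in Rhobourne, Okafor Enterprises in Wynmere — not all in Thornhaven. Not satisfied.
  (c) The claim is a property claim, not an employment claim, which satisfies one of the alternatives. The carve-out does not apply: the plaintiff resides in Rhobourne, not Thornhaven. Satisfied.
  (d) Quill Enterprises is organised under the laws of Thornhaven. Met.
  (e) The amount in controversy is USD 81,500, which meets the USD 25,000 floor — that alternative is enough. The carve-out does not apply: the claim is a property claim, not a tort claim. Met.
  → Not every requirement is met — no jurisdiction.
Courts with jurisdiction: the Rhoria District Court — 1 in total.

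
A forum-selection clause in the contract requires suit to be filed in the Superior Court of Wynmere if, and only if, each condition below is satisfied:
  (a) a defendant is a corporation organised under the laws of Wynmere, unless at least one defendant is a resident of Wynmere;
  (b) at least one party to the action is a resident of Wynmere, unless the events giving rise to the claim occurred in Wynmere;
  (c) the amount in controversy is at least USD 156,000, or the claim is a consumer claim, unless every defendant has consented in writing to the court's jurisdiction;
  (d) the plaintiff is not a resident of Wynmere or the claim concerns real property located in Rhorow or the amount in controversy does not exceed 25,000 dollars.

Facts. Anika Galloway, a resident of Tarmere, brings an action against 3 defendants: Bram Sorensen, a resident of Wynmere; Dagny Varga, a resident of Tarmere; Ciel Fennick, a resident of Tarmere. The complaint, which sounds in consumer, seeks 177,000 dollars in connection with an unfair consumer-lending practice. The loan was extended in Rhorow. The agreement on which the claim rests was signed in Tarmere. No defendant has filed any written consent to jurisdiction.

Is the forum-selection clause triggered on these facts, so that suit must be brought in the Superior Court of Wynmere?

Yes

The Superior Court of Wynmere:
  (a) No defendant is a corporation. However, Bram Sorensen resides in Wynmere, so the 'unless' proviso supplies this condition. Met.
  (b) Bram Sorensen resides in Wynmere. Met.
  (c) The amount in controversy is 177,000 dollars, which meets the 156,000 dollars floor, so one alternative holds. Condition met.
  (d) The plaintiff resides in Tarmere, which is not Wynmere — that alternative is enough. Condition met.
  → The clause applies.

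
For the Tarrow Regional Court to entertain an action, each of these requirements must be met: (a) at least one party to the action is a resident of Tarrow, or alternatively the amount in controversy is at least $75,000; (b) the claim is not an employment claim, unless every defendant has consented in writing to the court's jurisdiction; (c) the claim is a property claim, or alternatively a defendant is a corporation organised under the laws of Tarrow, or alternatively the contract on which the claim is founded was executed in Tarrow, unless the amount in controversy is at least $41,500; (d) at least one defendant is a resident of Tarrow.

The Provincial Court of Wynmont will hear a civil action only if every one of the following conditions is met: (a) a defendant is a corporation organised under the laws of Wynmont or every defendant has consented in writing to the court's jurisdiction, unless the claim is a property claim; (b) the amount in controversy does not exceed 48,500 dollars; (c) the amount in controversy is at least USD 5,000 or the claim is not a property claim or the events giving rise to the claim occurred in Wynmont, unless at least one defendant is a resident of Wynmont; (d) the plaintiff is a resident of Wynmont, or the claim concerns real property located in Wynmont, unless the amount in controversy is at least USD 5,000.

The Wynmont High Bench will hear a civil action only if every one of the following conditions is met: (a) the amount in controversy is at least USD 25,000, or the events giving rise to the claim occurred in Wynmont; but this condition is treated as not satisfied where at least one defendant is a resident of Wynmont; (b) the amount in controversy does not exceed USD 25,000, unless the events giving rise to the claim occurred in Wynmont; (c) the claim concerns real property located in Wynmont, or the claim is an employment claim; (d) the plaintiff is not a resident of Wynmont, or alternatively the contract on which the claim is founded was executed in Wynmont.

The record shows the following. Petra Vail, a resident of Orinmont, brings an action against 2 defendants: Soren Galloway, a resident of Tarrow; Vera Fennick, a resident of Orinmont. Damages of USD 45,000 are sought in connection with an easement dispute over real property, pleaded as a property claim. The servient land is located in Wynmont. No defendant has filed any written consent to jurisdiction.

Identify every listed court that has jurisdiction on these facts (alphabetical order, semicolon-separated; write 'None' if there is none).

the Provincial Court of Wynmont; the Tarrow Regional Court; the Wynmont High Bench

The Tarrow Regional Court:
  (a) Soren Galloway resides in Tarrow, so one alternative holds. Satisfied.
  (b) The claim is a property claim, not an employment claim. Condition met.
  (c) The claim is a property claim — that alternative is enough. Satisfied.
  (d) Soren Galloway resides in Tarrow. Satisfied.
  → Jurisdiction lies.
The Provincial Court of Wynmont:
  (a) No defendant is a corporation; no such written consent has been filed — none of the alternatives is met. However, the claim is a property claim, so the 'unless' proviso supplies this condition. Met.
  (b) The amount in controversy is $45,000, within the 48,500 dollars ceiling. Satisfied.
  (c) The amount in controversy is 45,000 dollars, which meets the 5,000 dollars floor, which satisfies one of the alternatives. Satisfied.
  (d) The property lies in Wynmont — that alternative is enough. Met.
  → The court has jurisdiction.
The Wynmont High Bench:
  (a) The amount in controversy is 45,000 dollars, which meets the 25,000 dollars floor, so this disjunct is met. The exception is not triggered, since no defendant resides in Wynmont (they reside in Tarrow, Orinmont). Satisfied.
  (b) The amount in controversy is $45,000, above the USD 25,000 ceiling. The proviso rescues it, though: the operative events occurred in Wynmont. Met.
  (c) The property lies in Wynmont — that alternative is enough. Satisfied.
  (d) The plaintiff resides in Orinmont, which is not Wynmont, so this disjunct is met. Condition met.
  → All conditions met; jurisdiction exists.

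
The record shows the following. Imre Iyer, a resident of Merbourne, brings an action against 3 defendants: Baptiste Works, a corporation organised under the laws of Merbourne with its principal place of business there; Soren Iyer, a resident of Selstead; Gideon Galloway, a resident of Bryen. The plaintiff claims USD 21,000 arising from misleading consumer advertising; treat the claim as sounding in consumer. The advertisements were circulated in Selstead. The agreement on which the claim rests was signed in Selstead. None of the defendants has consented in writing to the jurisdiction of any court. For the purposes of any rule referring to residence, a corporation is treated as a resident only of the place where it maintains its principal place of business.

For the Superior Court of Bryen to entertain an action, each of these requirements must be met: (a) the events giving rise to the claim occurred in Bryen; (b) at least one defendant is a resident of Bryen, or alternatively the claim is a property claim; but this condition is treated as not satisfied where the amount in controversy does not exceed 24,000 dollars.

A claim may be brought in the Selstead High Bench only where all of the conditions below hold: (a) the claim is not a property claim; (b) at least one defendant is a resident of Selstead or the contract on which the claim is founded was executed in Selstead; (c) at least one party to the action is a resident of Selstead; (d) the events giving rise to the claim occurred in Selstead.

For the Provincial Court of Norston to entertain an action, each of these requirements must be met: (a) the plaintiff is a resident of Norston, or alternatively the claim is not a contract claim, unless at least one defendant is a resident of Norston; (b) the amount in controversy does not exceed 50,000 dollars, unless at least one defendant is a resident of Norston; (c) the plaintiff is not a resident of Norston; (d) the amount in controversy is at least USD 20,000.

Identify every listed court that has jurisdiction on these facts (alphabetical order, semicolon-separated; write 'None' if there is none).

The Superior Court of Bryen:
  (a) The operative events occurred in Selstead, not Bryen. Not met.
  (b) Gideon Galloway resides in Bryen, which satisfies one of the alternatives. However, the amount in controversy is 21,000 dollars, within the USD 24,000 ceiling, which falls within the stated exception and so defeats the condition. Not met.
  → At least one condition fails; no jurisdiction.
The Selstead High Bench:
  (a) The claim is a consumer claim, not a property claim. Met.
  (b) Soren Iyer resides in Selstead, which satisfies one of the alternatives. Satisfied.
  (c) Soren Iyer resides in Selstead. Met.
  (d) The operative events occurred in Selstead. Met.
  → Jurisdiction lies.
The Provincial Court of Norston:
  (a) The claim is a consumer claim, not a contract claim, so this disjunct is met. Satisfied.
  (b) The amount in controversy is 21,000 dollars, within the 50,000 dollars ceiling. Condition met.
  (c) The plaintiff resides in Merbourne, which is not Norston. Condition met.
  (d) The amount in controversy is 21,000 dollars, which meets the $20,000 floor. Condition met.
  → Every requirement is satisfied — jurisdiction.

the Provincial Court of Norston; the Selstead High Bench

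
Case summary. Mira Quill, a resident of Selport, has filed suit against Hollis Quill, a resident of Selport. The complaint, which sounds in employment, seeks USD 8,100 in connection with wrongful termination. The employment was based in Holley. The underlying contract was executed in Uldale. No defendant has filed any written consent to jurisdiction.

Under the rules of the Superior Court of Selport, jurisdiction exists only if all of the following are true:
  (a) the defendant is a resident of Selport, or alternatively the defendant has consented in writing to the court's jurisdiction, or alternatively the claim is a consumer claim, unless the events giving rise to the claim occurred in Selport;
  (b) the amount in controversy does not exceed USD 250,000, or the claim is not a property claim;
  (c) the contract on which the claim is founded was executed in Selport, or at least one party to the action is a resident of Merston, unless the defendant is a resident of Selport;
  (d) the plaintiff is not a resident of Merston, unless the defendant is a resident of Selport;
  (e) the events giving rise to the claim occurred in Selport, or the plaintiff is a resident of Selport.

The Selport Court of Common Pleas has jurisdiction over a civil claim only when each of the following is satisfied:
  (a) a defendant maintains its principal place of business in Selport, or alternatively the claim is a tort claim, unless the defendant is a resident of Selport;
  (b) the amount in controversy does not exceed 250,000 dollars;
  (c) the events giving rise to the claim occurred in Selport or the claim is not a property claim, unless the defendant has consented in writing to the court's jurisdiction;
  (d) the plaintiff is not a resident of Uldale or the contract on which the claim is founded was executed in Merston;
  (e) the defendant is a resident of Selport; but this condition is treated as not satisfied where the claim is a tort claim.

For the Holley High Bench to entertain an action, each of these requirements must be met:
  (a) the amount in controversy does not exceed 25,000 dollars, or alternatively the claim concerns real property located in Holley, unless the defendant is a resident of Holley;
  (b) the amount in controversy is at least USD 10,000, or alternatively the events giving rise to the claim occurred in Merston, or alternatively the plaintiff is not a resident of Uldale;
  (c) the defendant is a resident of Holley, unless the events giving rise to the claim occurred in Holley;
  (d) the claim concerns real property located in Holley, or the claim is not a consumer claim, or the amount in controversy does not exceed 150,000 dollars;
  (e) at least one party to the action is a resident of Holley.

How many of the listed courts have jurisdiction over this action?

The Superior Court of Selport:
  (a) The defendant resides in Selport, so one alternative holds. Condition met.
  (b) The amount in controversy is USD 8,100, within the 250,000 dollars ceiling, so this disjunct is met. Condition met.
  (c) The contract was executed in Uldale, not Selport; no party resides in Merston — no alternative holds. However, the defendant resides in Selport, so the 'unless' proviso supplies this condition. Satisfied.
  (d) The plaintiff resides in Selport, which is not Merston. Condition met.
  (e) The plaintiff resides in Selport, so this disjunct is met. Satisfied.
  → Jurisdiction lies.
The Selport Court of Common Pleas:
  (a) No defendant is a corporation; the claim is an employment claim, not a tort claim — every alternative fails. However, the defendant resides in Selport, so the 'unless' proviso supplies this condition. Met.
  (b) The amount in controversy is 8,100 dollars, within the 250,000 dollars ceiling. Satisfied.
  (c) The claim is an employment claim, not a property claim — that alternative is enough. Condition met.
  (d) The plaintiff resides in Selport, which is not Uldale, so this disjunct is met. Condition met.
  (e) The defendant resides in Selport. And the carve-out is inapplicable — the claim is an employment claim, not a tort claim. Condition met.
  → Jurisdiction lies.
The Holley High Bench:
  (a) The amount in controversy is $8,100, within the 25,000 dollars ceiling — that alternative is enough. Satisfied.
  (b) The plaintiff resides in Selport, which is not Uldale, so this disjunct is met. Condition met.
  (c) The defendant resides in Selport, not Holley. But the operative events occurred in Holley, and the 'unless' clause therefore excuses the requirement. Met.
  (d) The claim is an employment claim, not a consumer claim, so one alternative holds. Condition met.
  (e) No party resides in Holley. Fails.
  → The court lacks jurisdiction.
Courts with jurisdiction: the Superior Court of Selport, the Selport Court of Common Pleas — 2 in total.

2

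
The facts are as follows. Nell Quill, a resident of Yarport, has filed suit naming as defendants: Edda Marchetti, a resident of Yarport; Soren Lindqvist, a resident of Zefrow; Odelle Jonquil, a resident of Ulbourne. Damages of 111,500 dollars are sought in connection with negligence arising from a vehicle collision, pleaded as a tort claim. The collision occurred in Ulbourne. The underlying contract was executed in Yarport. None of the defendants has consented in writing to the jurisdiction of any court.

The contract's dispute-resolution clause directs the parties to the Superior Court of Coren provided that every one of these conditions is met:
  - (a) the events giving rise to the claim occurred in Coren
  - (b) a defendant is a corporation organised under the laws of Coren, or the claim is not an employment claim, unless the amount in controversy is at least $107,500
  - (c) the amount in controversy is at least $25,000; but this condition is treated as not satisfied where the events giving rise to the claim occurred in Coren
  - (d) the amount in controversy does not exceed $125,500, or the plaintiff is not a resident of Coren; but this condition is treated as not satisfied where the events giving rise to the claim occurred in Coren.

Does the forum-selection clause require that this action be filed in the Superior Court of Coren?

The Superior Court of Coren:
  (a) The operative events occurred in Ulbourne, not Coren. Condition not met.
  (b) The claim is a tort claim, not an employment claim, which satisfies one of the alternatives. Met.
  (c) The amount in controversy is 111,500 dollars, which meets the USD 25,000 floor. And the carve-out is inapplicable — the operative events occurred in Ulbourne, not Coren. Condition met.
  (d) The amount in controversy is $111,500, within the 125,500 dollars ceiling, so this disjunct is met. The exception is not triggered, since the operative events occurred in Ulbourne, not Coren. Satisfied.
  → Forum clause is not triggered.

No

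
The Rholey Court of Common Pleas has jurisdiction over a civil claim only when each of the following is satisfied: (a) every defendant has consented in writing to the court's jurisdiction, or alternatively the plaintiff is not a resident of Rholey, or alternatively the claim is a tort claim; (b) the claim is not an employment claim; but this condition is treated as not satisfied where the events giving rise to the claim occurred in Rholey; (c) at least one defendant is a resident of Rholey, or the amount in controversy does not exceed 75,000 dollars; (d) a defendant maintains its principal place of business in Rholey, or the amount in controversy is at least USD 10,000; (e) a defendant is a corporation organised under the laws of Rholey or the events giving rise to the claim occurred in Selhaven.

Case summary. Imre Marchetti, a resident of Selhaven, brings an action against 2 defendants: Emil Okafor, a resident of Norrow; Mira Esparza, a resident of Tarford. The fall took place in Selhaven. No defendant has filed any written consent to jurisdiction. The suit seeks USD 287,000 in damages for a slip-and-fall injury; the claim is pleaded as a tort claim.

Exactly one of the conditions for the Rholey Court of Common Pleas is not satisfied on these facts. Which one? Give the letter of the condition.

The Rholey Court of Common Pleas:
  (a) The plaintiff resides in Selhaven, which is not Rholey — that alternative is enough. Met.
  (b) The claim is a tort claim, not an employment claim. And the carve-out is inapplicable — the operative events occurred in Selhaven, not Rholey. Condition met.
  (c) No defendant resides in Rholey (they reside in Norrow, Tarford); the amount in controversy is $287,000, above the 75,000 dollars ceiling — no alternative holds. Not satisfied.
  (d) The amount in controversy is 287,000 dollars, which meets the 10,000 dollars floor, so this disjunct is met. Met.
  (e) The operative events occurred in Selhaven — that alternative is enough. Condition met.
Only condition (c) fails.

(c)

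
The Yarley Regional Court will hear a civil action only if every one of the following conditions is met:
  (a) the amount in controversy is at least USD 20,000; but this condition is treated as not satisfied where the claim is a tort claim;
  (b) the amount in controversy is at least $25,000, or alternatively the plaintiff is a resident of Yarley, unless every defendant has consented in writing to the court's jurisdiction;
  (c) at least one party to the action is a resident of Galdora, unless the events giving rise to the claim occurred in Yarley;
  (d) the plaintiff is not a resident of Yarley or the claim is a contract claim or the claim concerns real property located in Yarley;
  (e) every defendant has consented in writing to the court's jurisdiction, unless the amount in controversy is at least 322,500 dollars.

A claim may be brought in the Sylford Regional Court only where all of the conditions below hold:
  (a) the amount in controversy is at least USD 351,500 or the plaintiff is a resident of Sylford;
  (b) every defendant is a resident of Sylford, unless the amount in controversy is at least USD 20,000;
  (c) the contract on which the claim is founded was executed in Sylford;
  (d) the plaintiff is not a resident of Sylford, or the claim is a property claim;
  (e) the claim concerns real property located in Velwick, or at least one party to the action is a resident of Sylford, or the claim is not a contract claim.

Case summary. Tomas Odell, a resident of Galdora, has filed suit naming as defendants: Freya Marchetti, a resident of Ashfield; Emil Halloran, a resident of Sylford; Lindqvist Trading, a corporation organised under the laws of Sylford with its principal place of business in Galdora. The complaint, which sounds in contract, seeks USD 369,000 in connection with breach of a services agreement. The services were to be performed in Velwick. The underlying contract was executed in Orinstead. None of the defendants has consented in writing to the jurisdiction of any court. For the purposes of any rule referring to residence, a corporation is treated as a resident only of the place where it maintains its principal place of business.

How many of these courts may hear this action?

1

The Yarley Regional Court:
  (a) The amount in controversy is $369,000, which meets the USD 20,000 floor. The carve-out does not apply: the claim is a contract claim, not a tort claim. Met.
  (b) The amount in controversy is 369,000 dollars, which meets the 25,000 dollars floor — that alternative is enough. Satisfied.
  (c) Tomas Odell resides in Galdora. Satisfied.
  (d) The plaintiff resides in Galdora, which is not Yarley, so this disjunct is met. Condition met.
  (e) No such written consent has been filed. The proviso rescues it, though: the amount in controversy is USD 369,000, which meets the $322,500 floor. Condition met.
  → All conditions met; jurisdiction exists.
The Sylford Regional Court:
  (a) The amount in controversy is $369,000, which meets the $351,500 floor, so this disjunct is met. Condition met.
  (b) The defendants reside as follows — Freya Marchetti in Ashfield, Emil Halloran in Sylford, Lindqvist Trading in Galdora — not all in Sylford. But the amount in controversy is $369,000, which meets the 20,000 dollars floor, and the 'unless' clause therefore excuses the requirement. Satisfied.
  (c) The contract was executed in Orinstead, not Sylford. Not met.
  (d) The plaintiff resides in Galdora, which is not Sylford — that alternative is enough. Satisfied.
  (e) Emil Halloran resides in Sylford, so this disjunct is met. Condition met.
  → At least one condition fails; no jurisdiction.
Courts with jurisdiction: the Yarley Regional Court — 1 in total.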